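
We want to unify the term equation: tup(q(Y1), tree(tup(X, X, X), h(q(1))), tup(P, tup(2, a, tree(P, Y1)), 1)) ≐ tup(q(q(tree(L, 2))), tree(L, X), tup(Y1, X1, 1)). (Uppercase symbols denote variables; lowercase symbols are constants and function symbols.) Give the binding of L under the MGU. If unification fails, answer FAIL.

Decompose tup/3: q(Y1) ≐ q(q(tree(L, 2))),  tree(tup(X, X, X), h(q(1))) ≐ tree(L, X),  tup(P, tup(2, a, tree(P, Y1)), 1) ≐ tup(Y1, X1, 1).
Decompose q/1: Y1 ≐ q(tree(L, 2)).
Bind Y1 := q(tree(L, 2)); substituting into the one remaining equation that mentions Y1 gives: tup(P, tup(2, a, tree(P, q(tree(L, 2)))), 1) ≐ tup(q(tree(L, 2)), X1, 1).
Decompose tree/2: tup(X, X, X) ≐ L,  h(q(1)) ≐ X.
Bind L := tup(X, X, X); substituting into the one remaining equation that mentions L gives: tup(P, tup(2, a, tree(P, q(tree(tup(X, X, X), 2)))), 1) ≐ tup(q(tree(tup(X, X, X), 2)), X1, 1). Substituting into the earlier binding gives Y1 := q(tree(tup(X, X, X), 2)).
Bind X := h(q(1)); substituting into the remaining equation gives: tup(P, tup(2, a, tree(P, q(tree(tup(h(q(1)), h(q(1)), h(q(1))), 2)))), 1) ≐ tup(q(tree(tup(h(q(1)), h(q(1)), h(q(1))), 2)), X1, 1). Substituting into the earlier bindings gives Y1 := q(tree(tup(h(q(1)), h(q(1)), h(q(1))), 2)), L := tup(h(q(1)), h(q(1)), h(q(1))).
Decompose tup/3: P ≐ q(tree(tup(h(q(1)), h(q(1)), h(q(1))), 2)),  tup(2, a, tree(P, q(tree(tup(h(q(1)), h(q(1)), h(q(1))), 2)))) ≐ X1,  1 ≐ 1.
Bind P := q(tree(tup(h(q(1)), h(q(1)), h(q(1))), 2)); substituting into the one remaining equation that mentions P gives: tup(2, a, tree(q(tree(tup(h(q(1)), h(q(1)), h(q(1))), 2)), q(tree(tup(h(q(1)), h(q(1)), h(q(1))), 2)))) ≐ X1.
Bind X1 := tup(2, a, tree(q(tree(tup(h(q(1)), h(q(1)), h(q(1))), 2)), q(tree(tup(h(q(1)), h(q(1)), h(q(1))), 2)))); no other remaining equation mentions X1.
Delete trivial equation 1 ≐ 1.
MGU = { Y1 ↦ q(tree(tup(h(q(1)), h(q(1)), h(q(1))), 2)), L ↦ tup(h(q(1)), h(q(1)), h(q(1))), X ↦ h(q(1)), P ↦ q(tree(tup(h(q(1)), h(q(1)), h(q(1))), 2)), X1 ↦ tup(2, a, tree(q(tree(tup(h(q(1)), h(q(1)), h(q(1))), 2)), q(tree(tup(h(q(1)), h(q(1)), h(q(1))), 2)))) }, so L ↦ tup(h(q(1)), h(q(1)), h(q(1))).

tup(h(q(1)), h(q(1)), h(q(1)))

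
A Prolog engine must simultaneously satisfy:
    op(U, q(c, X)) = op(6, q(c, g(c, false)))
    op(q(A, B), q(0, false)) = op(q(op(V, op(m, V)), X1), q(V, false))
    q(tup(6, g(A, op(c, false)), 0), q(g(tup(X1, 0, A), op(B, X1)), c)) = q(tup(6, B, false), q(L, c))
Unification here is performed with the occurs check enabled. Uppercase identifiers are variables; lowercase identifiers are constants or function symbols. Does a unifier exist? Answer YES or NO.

Decompose op/2: U = 6,  q(c, X) = q(c, g(c, false)).
Bind U := 6; no other remaining equation mentions U.
Decompose q/2: c = c,  X = g(c, false).
Delete trivial equation c = c.
Bind X := g(c, false); no other remaining equation mentions X.
Decompose op/2: q(A, B) = q(op(V, op(m, V)), X1),  q(0, false) = q(V, false).
Decompose q/2: A = op(V, op(m, V)),  B = X1.
Bind A := op(V, op(m, V)); substituting into the one remaining equation that mentions A gives: q(tup(6, g(op(V, op(m, V)), op(c, false)), 0), q(g(tup(X1, 0, op(V, op(m, V))), op(B, X1)), c)) = q(tup(6, B, false), q(L, c)).
Bind B := X1; substituting into the one remaining equation that mentions B gives: q(tup(6, g(op(V, op(m, V)), op(c, false)), 0), q(g(tup(X1, 0, op(V, op(m, V))), op(X1, X1)), c)) = q(tup(6, X1, false), q(L, c)).
Decompose q/2: 0 = V,  false = false.
Bind V := 0; substituting into the one remaining equation that mentions V gives: q(tup(6, g(op(0, op(m, 0)), op(c, false)), 0), q(g(tup(X1, 0, op(0, op(m, 0))), op(X1, X1)), c)) = q(tup(6, X1, false), q(L, c)). Substituting into the earlier binding gives A := op(0, op(m, 0)).
Delete trivial equation false = false.
Decompose q/2: tup(6, g(op(0, op(m, 0)), op(c, false)), 0) = tup(6, X1, false),  q(g(tup(X1, 0, op(0, op(m, 0))), op(X1, X1)), c) = q(L, c).
Decompose tup/3: 6 = 6,  g(op(0, op(m, 0)), op(c, false)) = X1,  0 = false.
Delete trivial equation 6 = 6.
Bind X1 := g(op(0, op(m, 0)), op(c, false)); substituting into the one remaining equation that mentions X1 gives: q(g(tup(g(op(0, op(m, 0)), op(c, false)), 0, op(0, op(m, 0))), op(g(op(0, op(m, 0)), op(c, false)), g(op(0, op(m, 0)), op(c, false)))), c) = q(L, c). Substituting into the earlier binding gives B := g(op(0, op(m, 0)), op(c, false)).
Clash: constants 0 and false differ; no unifier exists.

NO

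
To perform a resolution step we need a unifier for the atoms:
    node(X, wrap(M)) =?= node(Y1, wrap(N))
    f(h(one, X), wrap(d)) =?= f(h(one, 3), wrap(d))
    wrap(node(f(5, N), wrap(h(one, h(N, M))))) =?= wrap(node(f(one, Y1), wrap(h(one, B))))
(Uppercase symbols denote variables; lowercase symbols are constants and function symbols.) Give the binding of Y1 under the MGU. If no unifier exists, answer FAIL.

FAIL

Decompose node/2: X =?= Y1,  wrap(M) =?= wrap(N).
Bind X := Y1; substituting into the one remaining equation that mentions X gives: f(h(one, Y1), wrap(d)) =?= f(h(one, 3), wrap(d)).
Decompose wrap/1: M =?= N.
Bind M := N; substituting into the one remaining equation that mentions M gives: wrap(node(f(5, N), wrap(h(one, h(N, N))))) =?= wrap(node(f(one, Y1), wrap(h(one, B)))).
Decompose f/2: h(one, Y1) =?= h(one, 3),  wrap(d) =?= wrap(d).
Decompose h/2: one =?= one,  Y1 =?= 3.
Delete trivial equation one =?= one.
Bind Y1 := 3; substituting into the one remaining equation that mentions Y1 gives: wrap(node(f(5, N), wrap(h(one, h(N, N))))) =?= wrap(node(f(one, 3), wrap(h(one, B)))). Substituting into the earlier binding gives X := 3.
Delete trivial equation wrap(d) =?= wrap(d).
Decompose wrap/1: node(f(5, N), wrap(h(one, h(N, N)))) =?= node(f(one, 3), wrap(h(one, B))).
Decompose node/2: f(5, N) =?= f(one, 3),  wrap(h(one, h(N, N))) =?= wrap(h(one, B)).
Decompose f/2: 5 =?= one,  N =?= 3.
Clash: constants 5 and one differ; no unifier exists.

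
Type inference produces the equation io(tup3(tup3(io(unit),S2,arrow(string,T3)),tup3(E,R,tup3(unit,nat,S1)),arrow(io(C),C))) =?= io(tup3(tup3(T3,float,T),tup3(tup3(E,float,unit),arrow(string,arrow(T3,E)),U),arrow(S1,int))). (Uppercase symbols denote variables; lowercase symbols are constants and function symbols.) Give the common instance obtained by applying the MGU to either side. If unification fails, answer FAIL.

Decompose io/1: tup3(tup3(io(unit),S2,arrow(string,T3)),tup3(E,R,tup3(unit,nat,S1)),arrow(io(C),C)) =?= tup3(tup3(T3,float,T),tup3(tup3(E,float,unit),arrow(string,arrow(T3,E)),U),arrow(S1,int)).
Decompose tup3/3: tup3(io(unit),S2,arrow(string,T3)) =?= tup3(T3,float,T),  tup3(E,R,tup3(unit,nat,S1)) =?= tup3(tup3(E,float,unit),arrow(string,arrow(T3,E)),U),  arrow(io(C),C) =?= arrow(S1,int).
Decompose tup3/3: io(unit) =?= T3,  S2 =?= float,  arrow(string,T3) =?= T.
Bind T3 := io(unit); substituting into the 2 remaining equations that mention T3 gives: arrow(string,io(unit)) =?= T,  tup3(E,R,tup3(unit,nat,S1)) =?= tup3(tup3(E,float,unit),arrow(string,arrow(io(unit),E)),U).
Bind S2 := float; no other remaining equation mentions S2.
Bind T := arrow(string,io(unit)); no other remaining equation mentions T.
Decompose tup3/3: E =?= tup3(E,float,unit),  R =?= arrow(string,arrow(io(unit),E)),  tup3(unit,nat,S1) =?= U.
Occurs check fails: E occurs in tup3(E,float,unit); the equation E =?= tup3(E,float,unit) has no finite solution.

FAIL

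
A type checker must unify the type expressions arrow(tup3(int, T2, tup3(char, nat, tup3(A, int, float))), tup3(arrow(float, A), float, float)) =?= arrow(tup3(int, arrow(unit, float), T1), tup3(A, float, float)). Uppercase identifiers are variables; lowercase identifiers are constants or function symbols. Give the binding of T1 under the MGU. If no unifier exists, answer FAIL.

Decompose arrow/2: tup3(int, T2, tup3(char, nat, tup3(A, int, float))) =?= tup3(int, arrow(unit, float), T1),  tup3(arrow(float, A), float, float) =?= tup3(A, float, float).
Decompose tup3/3: int =?= int,  T2 =?= arrow(unit, float),  tup3(char, nat, tup3(A, int, float)) =?= T1.
Delete trivial equation int =?= int.
Bind T2 := arrow(unit, float); no other remaining equation mentions T2.
Bind T1 := tup3(char, nat, tup3(A, int, float)); no other remaining equation mentions T1.
Decompose tup3/3: arrow(float, A) =?= A,  float =?= float,  float =?= float.
Occurs check fails: A occurs in arrow(float, A); the equation A =?= arrow(float, A) has no finite solution.

FAIL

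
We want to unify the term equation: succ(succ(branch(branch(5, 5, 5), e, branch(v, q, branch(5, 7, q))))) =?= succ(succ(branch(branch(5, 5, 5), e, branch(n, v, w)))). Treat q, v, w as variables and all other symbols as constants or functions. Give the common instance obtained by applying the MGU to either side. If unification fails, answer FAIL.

Decompose succ/1: succ(branch(branch(5, 5, 5), e, branch(v, q, branch(5, 7, q)))) =?= succ(branch(branch(5, 5, 5), e, branch(n, v, w))).
Decompose succ/1: branch(branch(5, 5, 5), e, branch(v, q, branch(5, 7, q))) =?= branch(branch(5, 5, 5), e, branch(n, v, w)).
Decompose branch/3: branch(5, 5, 5) =?= branch(5, 5, 5),  e =?= e,  branch(v, q, branch(5, 7, q)) =?= branch(n, v, w).
Delete trivial equation branch(5, 5, 5) =?= branch(5, 5, 5).
Delete trivial equation e =?= e.
Decompose branch/3: v =?= n,  q =?= v,  branch(5, 7, q) =?= w.
Bind v := n; substituting into the one remaining equation that mentions v gives: q =?= n.
Bind q := n; substituting into the remaining equation gives: branch(5, 7, n) =?= w.
Bind w := branch(5, 7, n).
Applying the MGU to either side gives succ(succ(branch(branch(5, 5, 5), e, branch(n, n, branch(5, 7, n))))).

succ(succ(branch(branch(5, 5, 5), e, branch(n, n, branch(5, 7, n)))))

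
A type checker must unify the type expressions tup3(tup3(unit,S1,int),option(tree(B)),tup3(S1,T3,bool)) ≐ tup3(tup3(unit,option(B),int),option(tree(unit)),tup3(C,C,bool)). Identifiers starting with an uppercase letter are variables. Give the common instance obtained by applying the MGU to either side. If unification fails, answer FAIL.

tup3(tup3(unit,option(unit),int),option(tree(unit)),tup3(option(unit),option(unit),bool))

Decompose tup3/3: tup3(unit,S1,int) ≐ tup3(unit,option(B),int),  option(tree(B)) ≐ option(tree(unit)),  tup3(S1,T3,bool) ≐ tup3(C,C,bool).
Decompose tup3/3: unit ≐ unit,  S1 ≐ option(B),  int ≐ int.
Delete trivial equation unit ≐ unit.
Bind S1 := option(B); substituting into the one remaining equation that mentions S1 gives: tup3(option(B),T3,bool) ≐ tup3(C,C,bool).
Delete trivial equation int ≐ int.
Decompose option/1: tree(B) ≐ tree(unit).
Decompose tree/1: B ≐ unit.
Bind B := unit; substituting into the remaining equation gives: tup3(option(unit),T3,bool) ≐ tup3(C,C,bool). Substituting into the earlier binding gives S1 := option(unit).
Decompose tup3/3: option(unit) ≐ C,  T3 ≐ C,  bool ≐ bool.
Bind C := option(unit); substituting into the one remaining equation that mentions C gives: T3 ≐ option(unit).
Bind T3 := option(unit); no other remaining equation mentions T3.
Delete trivial equation bool ≐ bool.
Applying the MGU to either side gives tup3(tup3(unit,option(unit),int),option(tree(unit)),tup3(option(unit),option(unit),bool)).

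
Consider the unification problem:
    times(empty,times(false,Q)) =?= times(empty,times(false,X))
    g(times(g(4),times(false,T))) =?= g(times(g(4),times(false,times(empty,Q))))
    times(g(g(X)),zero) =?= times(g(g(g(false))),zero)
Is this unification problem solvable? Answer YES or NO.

Decompose times/2: empty =?= empty,  times(false,Q) =?= times(false,X).
Delete trivial equation empty =?= empty.
Decompose times/2: false =?= false,  Q =?= X.
Delete trivial equation false =?= false.
Bind Q := X; substituting into the one remaining equation that mentions Q gives: g(times(g(4),times(false,T))) =?= g(times(g(4),times(false,times(empty,X)))).
Decompose g/1: times(g(4),times(false,T)) =?= times(g(4),times(false,times(empty,X))).
Decompose times/2: g(4) =?= g(4),  times(false,T) =?= times(false,times(empty,X)).
Delete trivial equation g(4) =?= g(4).
Decompose times/2: false =?= false,  T =?= times(empty,X).
Delete trivial equation false =?= false.
Bind T := times(empty,X); no other remaining equation mentions T.
Decompose times/2: g(g(X)) =?= g(g(g(false))),  zero =?= zero.
Decompose g/1: g(X) =?= g(g(false)).
Decompose g/1: X =?= g(false).
Bind X := g(false); no other remaining equation mentions X. Substituting into the earlier bindings gives Q := g(false), T := times(empty,g(false)).
Delete trivial equation zero =?= zero.
No equations remain and no clash or occurs-check failure arose, so a unifier exists.

YES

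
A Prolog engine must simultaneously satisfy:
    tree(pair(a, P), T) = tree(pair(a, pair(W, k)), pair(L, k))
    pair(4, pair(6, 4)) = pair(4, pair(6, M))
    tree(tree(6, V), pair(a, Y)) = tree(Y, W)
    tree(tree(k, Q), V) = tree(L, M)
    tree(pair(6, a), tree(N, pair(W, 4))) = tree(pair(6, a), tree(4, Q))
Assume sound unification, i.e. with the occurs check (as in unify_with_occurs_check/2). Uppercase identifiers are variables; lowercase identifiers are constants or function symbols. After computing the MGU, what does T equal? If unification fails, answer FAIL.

Decompose tree/2: pair(a, P) = pair(a, pair(W, k)),  T = pair(L, k).
Decompose pair/2: a = a,  P = pair(W, k).
Delete trivial equation a = a.
Bind P := pair(W, k); no other remaining equation mentions P.
Bind T := pair(L, k); no other remaining equation mentions T.
Decompose pair/2: 4 = 4,  pair(6, 4) = pair(6, M).
Delete trivial equation 4 = 4.
Decompose pair/2: 6 = 6,  4 = M.
Delete trivial equation 6 = 6.
Bind M := 4; substituting into the one remaining equation that mentions M gives: tree(tree(k, Q), V) = tree(L, 4).
Decompose tree/2: tree(6, V) = Y,  pair(a, Y) = W.
Bind Y := tree(6, V); substituting into the one remaining equation that mentions Y gives: pair(a, tree(6, V)) = W.
Bind W := pair(a, tree(6, V)); substituting into the one remaining equation that mentions W gives: tree(pair(6, a), tree(N, pair(pair(a, tree(6, V)), 4))) = tree(pair(6, a), tree(4, Q)). Substituting into the earlier binding gives P := pair(pair(a, tree(6, V)), k).
Decompose tree/2: tree(k, Q) = L,  V = 4.
Bind L := tree(k, Q); no other remaining equation mentions L. Substituting into the earlier binding gives T := pair(tree(k, Q), k).
Bind V := 4; substituting into the remaining equation gives: tree(pair(6, a), tree(N, pair(pair(a, tree(6, 4)), 4))) = tree(pair(6, a), tree(4, Q)). Substituting into the earlier bindings gives P := pair(pair(a, tree(6, 4)), k), Y := tree(6, 4), W := pair(a, tree(6, 4)).
Decompose tree/2: pair(6, a) = pair(6, a),  tree(N, pair(pair(a, tree(6, 4)), 4)) = tree(4, Q).
Delete trivial equation pair(6, a) = pair(6, a).
Decompose tree/2: N = 4,  pair(pair(a, tree(6, 4)), 4) = Q.
Bind N := 4; no other remaining equation mentions N.
Bind Q := pair(pair(a, tree(6, 4)), 4). Substituting into the earlier bindings gives T := pair(tree(k, pair(pair(a, tree(6, 4)), 4)), k), L := tree(k, pair(pair(a, tree(6, 4)), 4)).
MGU = { P ↦ pair(pair(a, tree(6, 4)), k), T ↦ pair(tree(k, pair(pair(a, tree(6, 4)), 4)), k), M ↦ 4, Y ↦ tree(6, 4), W ↦ pair(a, tree(6, 4)), L ↦ tree(k, pair(pair(a, tree(6, 4)), 4)), V ↦ 4, N ↦ 4, Q ↦ pair(pair(a, tree(6, 4)), 4) }, so T ↦ pair(tree(k, pair(pair(a, tree(6, 4)), 4)), k).

pair(tree(k, pair(pair(a, tree(6, 4)), 4)), k)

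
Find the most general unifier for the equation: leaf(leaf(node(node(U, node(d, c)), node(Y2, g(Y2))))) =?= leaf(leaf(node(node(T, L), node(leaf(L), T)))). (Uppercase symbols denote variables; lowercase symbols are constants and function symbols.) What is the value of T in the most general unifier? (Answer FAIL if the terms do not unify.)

g(leaf(node(d, c)))

Decompose leaf/1: leaf(node(node(U, node(d, c)), node(Y2, g(Y2)))) =?= leaf(node(node(T, L), node(leaf(L), T))).
Decompose leaf/1: node(node(U, node(d, c)), node(Y2, g(Y2))) =?= node(node(T, L), node(leaf(L), T)).
Decompose node/2: node(U, node(d, c)) =?= node(T, L),  node(Y2, g(Y2)) =?= node(leaf(L), T).
Decompose node/2: U =?= T,  node(d, c) =?= L.
Bind U := T; no other remaining equation mentions U.
Bind L := node(d, c); substituting into the remaining equation gives: node(Y2, g(Y2)) =?= node(leaf(node(d, c)), T).
Decompose node/2: Y2 =?= leaf(node(d, c)),  g(Y2) =?= T.
Bind Y2 := leaf(node(d, c)); substituting into the remaining equation gives: g(leaf(node(d, c))) =?= T.
Bind T := g(leaf(node(d, c))). Substituting into the earlier binding gives U := g(leaf(node(d, c))).
MGU = { U := g(leaf(node(d, c))), L := node(d, c), Y2 := leaf(node(d, c)), T := g(leaf(node(d, c))) }, so T := g(leaf(node(d, c))).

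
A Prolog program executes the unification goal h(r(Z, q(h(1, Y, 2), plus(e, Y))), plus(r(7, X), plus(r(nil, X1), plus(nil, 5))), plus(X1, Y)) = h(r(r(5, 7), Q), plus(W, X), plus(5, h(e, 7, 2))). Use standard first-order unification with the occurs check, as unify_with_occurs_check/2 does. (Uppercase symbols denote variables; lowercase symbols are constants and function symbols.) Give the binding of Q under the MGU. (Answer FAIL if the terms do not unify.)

Decompose h/3: r(Z, q(h(1, Y, 2), plus(e, Y))) = r(r(5, 7), Q),  plus(r(7, X), plus(r(nil, X1), plus(nil, 5))) = plus(W, X),  plus(X1, Y) = plus(5, h(e, 7, 2)).
Decompose r/2: Z = r(5, 7),  q(h(1, Y, 2), plus(e, Y)) = Q.
Bind Z := r(5, 7); no other remaining equation mentions Z.
Bind Q := q(h(1, Y, 2), plus(e, Y)); no other remaining equation mentions Q.
Decompose plus/2: r(7, X) = W,  plus(r(nil, X1), plus(nil, 5)) = X.
Bind W := r(7, X); no other remaining equation mentions W.
Bind X := plus(r(nil, X1), plus(nil, 5)); no other remaining equation mentions X. Substituting into the earlier binding gives W := r(7, plus(r(nil, X1), plus(nil, 5))).
Decompose plus/2: X1 = 5,  Y = h(e, 7, 2).
Bind X1 := 5; no other remaining equation mentions X1. Substituting into the earlier bindings gives W := r(7, plus(r(nil, 5), plus(nil, 5))), X := plus(r(nil, 5), plus(nil, 5)).
Bind Y := h(e, 7, 2). Substituting into the earlier binding gives Q := q(h(1, h(e, 7, 2), 2), plus(e, h(e, 7, 2))).
MGU = { Z ↦ r(5, 7), Q ↦ q(h(1, h(e, 7, 2), 2), plus(e, h(e, 7, 2))), W ↦ r(7, plus(r(nil, 5), plus(nil, 5))), X ↦ plus(r(nil, 5), plus(nil, 5)), X1 ↦ 5, Y ↦ h(e, 7, 2) }, so Q ↦ q(h(1, h(e, 7, 2), 2), plus(e, h(e, 7, 2))).

q(h(1, h(e, 7, 2), 2), plus(e, h(e, 7, 2)))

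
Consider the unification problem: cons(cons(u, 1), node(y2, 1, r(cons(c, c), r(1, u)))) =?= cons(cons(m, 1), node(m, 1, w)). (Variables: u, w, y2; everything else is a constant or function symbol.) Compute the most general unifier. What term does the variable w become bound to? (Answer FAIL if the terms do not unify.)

Decompose cons/2: cons(u, 1) =?= cons(m, 1),  node(y2, 1, r(cons(c, c), r(1, u))) =?= node(m, 1, w).
Decompose cons/2: u =?= m,  1 =?= 1.
Bind u := m; substituting into the one remaining equation that mentions u gives: node(y2, 1, r(cons(c, c), r(1, m))) =?= node(m, 1, w).
Delete trivial equation 1 =?= 1.
Decompose node/3: y2 =?= m,  1 =?= 1,  r(cons(c, c), r(1, m)) =?= w.
Bind y2 := m; no other remaining equation mentions y2.
Delete trivial equation 1 =?= 1.
Bind w := r(cons(c, c), r(1, m)).
MGU = { u ↦ m, y2 ↦ m, w ↦ r(cons(c, c), r(1, m)) }, so w ↦ r(cons(c, c), r(1, m)).

r(cons(c, c), r(1, m))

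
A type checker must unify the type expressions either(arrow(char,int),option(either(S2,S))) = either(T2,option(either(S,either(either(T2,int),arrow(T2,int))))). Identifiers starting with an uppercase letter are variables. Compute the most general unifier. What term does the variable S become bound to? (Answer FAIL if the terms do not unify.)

either(either(arrow(char,int),int),arrow(arrow(char,int),int))

Decompose either/2: arrow(char,int) = T2,  option(either(S2,S)) = option(either(S,either(either(T2,int),arrow(T2,int)))).
Bind T2 := arrow(char,int); substituting into the remaining equation gives: option(either(S2,S)) = option(either(S,either(either(arrow(char,int),int),arrow(arrow(char,int),int)))).
Decompose option/1: either(S2,S) = either(S,either(either(arrow(char,int),int),arrow(arrow(char,int),int))).
Decompose either/2: S2 = S,  S = either(either(arrow(char,int),int),arrow(arrow(char,int),int)).
Bind S2 := S; no other remaining equation mentions S2.
Bind S := either(either(arrow(char,int),int),arrow(arrow(char,int),int)). Substituting into the earlier binding gives S2 := either(either(arrow(char,int),int),arrow(arrow(char,int),int)).
MGU = { T2 -> arrow(char,int), S2 -> either(either(arrow(char,int),int),arrow(arrow(char,int),int)), S -> either(either(arrow(char,int),int),arrow(arrow(char,int),int)) }, so S -> either(either(arrow(char,int),int),arrow(arrow(char,int),int)).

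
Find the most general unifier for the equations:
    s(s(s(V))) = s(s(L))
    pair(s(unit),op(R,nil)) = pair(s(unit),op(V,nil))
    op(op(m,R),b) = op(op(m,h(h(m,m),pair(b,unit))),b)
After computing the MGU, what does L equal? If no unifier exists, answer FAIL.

Decompose s/1: s(s(V)) = s(L).
Decompose s/1: s(V) = L.
Bind L := s(V); no other remaining equation mentions L.
Decompose pair/2: s(unit) = s(unit),  op(R,nil) = op(V,nil).
Delete trivial equation s(unit) = s(unit).
Decompose op/2: R = V,  nil = nil.
Bind R := V; substituting into the one remaining equation that mentions R gives: op(op(m,V),b) = op(op(m,h(h(m,m),pair(b,unit))),b).
Delete trivial equation nil = nil.
Decompose op/2: op(m,V) = op(m,h(h(m,m),pair(b,unit))),  b = b.
Decompose op/2: m = m,  V = h(h(m,m),pair(b,unit)).
Delete trivial equation m = m.
Bind V := h(h(m,m),pair(b,unit)); no other remaining equation mentions V. Substituting into the earlier bindings gives L := s(h(h(m,m),pair(b,unit))), R := h(h(m,m),pair(b,unit)).
Delete trivial equation b = b.
MGU = { L ↦ s(h(h(m,m),pair(b,unit))), R ↦ h(h(m,m),pair(b,unit)), V ↦ h(h(m,m),pair(b,unit)) }, so L ↦ s(h(h(m,m),pair(b,unit))).

s(h(h(m,m),pair(b,unit)))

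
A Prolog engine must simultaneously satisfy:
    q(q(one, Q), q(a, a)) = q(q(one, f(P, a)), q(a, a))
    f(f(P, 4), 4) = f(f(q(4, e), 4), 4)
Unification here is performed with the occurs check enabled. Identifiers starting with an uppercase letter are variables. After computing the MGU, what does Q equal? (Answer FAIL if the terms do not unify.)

f(q(4, e), a)

Decompose q/2: q(one, Q) = q(one, f(P, a)),  q(a, a) = q(a, a).
Decompose q/2: one = one,  Q = f(P, a).
Delete trivial equation one = one.
Bind Q := f(P, a); no other remaining equation mentions Q.
Delete trivial equation q(a, a) = q(a, a).
Decompose f/2: f(P, 4) = f(q(4, e), 4),  4 = 4.
Decompose f/2: P = q(4, e),  4 = 4.
Bind P := q(4, e); no other remaining equation mentions P. Substituting into the earlier binding gives Q := f(q(4, e), a).
Delete trivial equation 4 = 4.
Delete trivial equation 4 = 4.
MGU = { Q = f(q(4, e), a), P = q(4, e) }, so Q = f(q(4, e), a).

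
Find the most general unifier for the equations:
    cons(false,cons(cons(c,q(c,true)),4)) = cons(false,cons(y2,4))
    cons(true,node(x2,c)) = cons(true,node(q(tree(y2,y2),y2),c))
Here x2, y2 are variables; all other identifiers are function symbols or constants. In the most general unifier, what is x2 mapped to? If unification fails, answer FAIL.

q(tree(cons(c,q(c,true)),cons(c,q(c,true))),cons(c,q(c,true)))

Decompose cons/2: false = false,  cons(cons(c,q(c,true)),4) = cons(y2,4).
Delete trivial equation false = false.
Decompose cons/2: cons(c,q(c,true)) = y2,  4 = 4.
Bind y2 := cons(c,q(c,true)); substituting into the one remaining equation that mentions y2 gives: cons(true,node(x2,c)) = cons(true,node(q(tree(cons(c,q(c,true)),cons(c,q(c,true))),cons(c,q(c,true))),c)).
Delete trivial equation 4 = 4.
Decompose cons/2: true = true,  node(x2,c) = node(q(tree(cons(c,q(c,true)),cons(c,q(c,true))),cons(c,q(c,true))),c).
Delete trivial equation true = true.
Decompose node/2: x2 = q(tree(cons(c,q(c,true)),cons(c,q(c,true))),cons(c,q(c,true))),  c = c.
Bind x2 := q(tree(cons(c,q(c,true)),cons(c,q(c,true))),cons(c,q(c,true))); no other remaining equation mentions x2.
Delete trivial equation c = c.
MGU = { y2 := cons(c,q(c,true)), x2 := q(tree(cons(c,q(c,true)),cons(c,q(c,true))),cons(c,q(c,true))) }, so x2 := q(tree(cons(c,q(c,true)),cons(c,q(c,true))),cons(c,q(c,true))).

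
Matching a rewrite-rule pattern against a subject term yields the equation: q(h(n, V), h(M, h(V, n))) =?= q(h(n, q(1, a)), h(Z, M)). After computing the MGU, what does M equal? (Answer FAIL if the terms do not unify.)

Decompose q/2: h(n, V) =?= h(n, q(1, a)),  h(M, h(V, n)) =?= h(Z, M).
Decompose h/2: n =?= n,  V =?= q(1, a).
Delete trivial equation n =?= n.
Bind V := q(1, a); substituting into the remaining equation gives: h(M, h(q(1, a), n)) =?= h(Z, M).
Decompose h/2: M =?= Z,  h(q(1, a), n) =?= M.
Bind M := Z; substituting into the remaining equation gives: h(q(1, a), n) =?= Z.
Bind Z := h(q(1, a), n). Substituting into the earlier binding gives M := h(q(1, a), n).
MGU = { V -> q(1, a), M -> h(q(1, a), n), Z -> h(q(1, a), n) }, so M -> h(q(1, a), n).

h(q(1, a), n)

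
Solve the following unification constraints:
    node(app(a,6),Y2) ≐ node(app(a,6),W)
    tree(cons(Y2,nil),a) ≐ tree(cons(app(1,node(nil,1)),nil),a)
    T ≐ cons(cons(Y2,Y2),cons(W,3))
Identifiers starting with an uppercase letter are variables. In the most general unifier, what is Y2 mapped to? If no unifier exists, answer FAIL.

Decompose node/2: app(a,6) ≐ app(a,6),  Y2 ≐ W.
Delete trivial equation app(a,6) ≐ app(a,6).
Bind Y2 := W; substituting into the remaining equations gives: tree(cons(W,nil),a) ≐ tree(cons(app(1,node(nil,1)),nil),a),  T ≐ cons(cons(W,W),cons(W,3)).
Decompose tree/2: cons(W,nil) ≐ cons(app(1,node(nil,1)),nil),  a ≐ a.
Decompose cons/2: W ≐ app(1,node(nil,1)),  nil ≐ nil.
Bind W := app(1,node(nil,1)); substituting into the one remaining equation that mentions W gives: T ≐ cons(cons(app(1,node(nil,1)),app(1,node(nil,1))),cons(app(1,node(nil,1)),3)). Substituting into the earlier binding gives Y2 := app(1,node(nil,1)).
Delete trivial equation nil ≐ nil.
Delete trivial equation a ≐ a.
Bind T := cons(cons(app(1,node(nil,1)),app(1,node(nil,1))),cons(app(1,node(nil,1)),3)).
MGU = { Y2 -> app(1,node(nil,1)), W -> app(1,node(nil,1)), T -> cons(cons(app(1,node(nil,1)),app(1,node(nil,1))),cons(app(1,node(nil,1)),3)) }, so Y2 -> app(1,node(nil,1)).

app(1,node(nil,1))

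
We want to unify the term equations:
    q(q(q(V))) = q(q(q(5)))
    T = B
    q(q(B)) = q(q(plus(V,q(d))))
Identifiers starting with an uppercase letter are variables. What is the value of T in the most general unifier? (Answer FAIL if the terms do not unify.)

Decompose q/1: q(q(V)) = q(q(5)).
Decompose q/1: q(V) = q(5).
Decompose q/1: V = 5.
Bind V := 5; substituting into the one remaining equation that mentions V gives: q(q(B)) = q(q(plus(5,q(d)))).
Bind T := B; no other remaining equation mentions T.
Decompose q/1: q(B) = q(plus(5,q(d))).
Decompose q/1: B = plus(5,q(d)).
Bind B := plus(5,q(d)). Substituting into the earlier binding gives T := plus(5,q(d)).
MGU = { V -> 5, T -> plus(5,q(d)), B -> plus(5,q(d)) }, so T -> plus(5,q(d)).

plus(5,q(d))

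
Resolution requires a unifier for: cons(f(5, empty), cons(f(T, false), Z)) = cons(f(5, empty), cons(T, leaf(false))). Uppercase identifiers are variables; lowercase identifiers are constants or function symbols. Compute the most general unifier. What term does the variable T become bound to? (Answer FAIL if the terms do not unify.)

Decompose cons/2: f(5, empty) = f(5, empty),  cons(f(T, false), Z) = cons(T, leaf(false)).
Delete trivial equation f(5, empty) = f(5, empty).
Decompose cons/2: f(T, false) = T,  Z = leaf(false).
Occurs check fails: T occurs in f(T, false); the equation T = f(T, false) has no finite solution.

FAIL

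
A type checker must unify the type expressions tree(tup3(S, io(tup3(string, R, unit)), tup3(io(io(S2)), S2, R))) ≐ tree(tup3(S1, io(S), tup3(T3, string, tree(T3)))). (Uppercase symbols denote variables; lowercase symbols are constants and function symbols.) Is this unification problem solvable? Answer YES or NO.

YES

Decompose tree/1: tup3(S, io(tup3(string, R, unit)), tup3(io(io(S2)), S2, R)) ≐ tup3(S1, io(S), tup3(T3, string, tree(T3))).
Decompose tup3/3: S ≐ S1,  io(tup3(string, R, unit)) ≐ io(S),  tup3(io(io(S2)), S2, R) ≐ tup3(T3, string, tree(T3)).
Bind S := S1; substituting into the one remaining equation that mentions S gives: io(tup3(string, R, unit)) ≐ io(S1).
Decompose io/1: tup3(string, R, unit) ≐ S1.
Bind S1 := tup3(string, R, unit); no other remaining equation mentions S1. Substituting into the earlier binding gives S := tup3(string, R, unit).
Decompose tup3/3: io(io(S2)) ≐ T3,  S2 ≐ string,  R ≐ tree(T3).
Bind T3 := io(io(S2)); substituting into the one remaining equation that mentions T3 gives: R ≐ tree(io(io(S2))).
Bind S2 := string; substituting into the remaining equation gives: R ≐ tree(io(io(string))). Substituting into the earlier binding gives T3 := io(io(string)).
Bind R := tree(io(io(string))). Substituting into the earlier bindings gives S := tup3(string, tree(io(io(string))), unit), S1 := tup3(string, tree(io(io(string))), unit).
No equations remain and no clash or occurs-check failure arose, so a unifier exists.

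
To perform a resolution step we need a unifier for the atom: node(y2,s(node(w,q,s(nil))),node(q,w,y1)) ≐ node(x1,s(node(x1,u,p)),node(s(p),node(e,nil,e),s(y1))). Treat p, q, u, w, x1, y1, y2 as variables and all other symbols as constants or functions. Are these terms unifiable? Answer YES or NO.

NO

Decompose node/3: y2 ≐ x1,  s(node(w,q,s(nil))) ≐ s(node(x1,u,p)),  node(q,w,y1) ≐ node(s(p),node(e,nil,e),s(y1)).
Bind y2 := x1; no other remaining equation mentions y2.
Decompose s/1: node(w,q,s(nil)) ≐ node(x1,u,p).
Decompose node/3: w ≐ x1,  q ≐ u,  s(nil) ≐ p.
Bind w := x1; substituting into the one remaining equation that mentions w gives: node(q,x1,y1) ≐ node(s(p),node(e,nil,e),s(y1)).
Bind q := u; substituting into the one remaining equation that mentions q gives: node(u,x1,y1) ≐ node(s(p),node(e,nil,e),s(y1)).
Bind p := s(nil); substituting into the remaining equation gives: node(u,x1,y1) ≐ node(s(s(nil)),node(e,nil,e),s(y1)).
Decompose node/3: u ≐ s(s(nil)),  x1 ≐ node(e,nil,e),  y1 ≐ s(y1).
Bind u := s(s(nil)); no other remaining equation mentions u. Substituting into the earlier binding gives q := s(s(nil)).
Bind x1 := node(e,nil,e); no other remaining equation mentions x1. Substituting into the earlier bindings gives y2 := node(e,nil,e), w := node(e,nil,e).
Occurs check fails: y1 occurs in s(y1); the equation y1 ≐ s(y1) has no finite solution.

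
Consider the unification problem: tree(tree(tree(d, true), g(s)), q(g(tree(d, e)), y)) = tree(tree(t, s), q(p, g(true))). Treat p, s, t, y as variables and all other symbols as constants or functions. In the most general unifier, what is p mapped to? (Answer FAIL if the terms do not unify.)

Decompose tree/2: tree(tree(d, true), g(s)) = tree(t, s),  q(g(tree(d, e)), y) = q(p, g(true)).
Decompose tree/2: tree(d, true) = t,  g(s) = s.
Bind t := tree(d, true); no other remaining equation mentions t.
Occurs check fails: s occurs in g(s); the equation s = g(s) has no finite solution.

FAIL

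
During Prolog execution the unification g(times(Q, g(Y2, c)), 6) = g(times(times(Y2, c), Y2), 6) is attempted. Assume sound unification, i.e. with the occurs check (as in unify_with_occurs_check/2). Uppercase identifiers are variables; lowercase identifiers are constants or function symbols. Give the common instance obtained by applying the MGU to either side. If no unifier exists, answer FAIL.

FAIL

Decompose g/2: times(Q, g(Y2, c)) = times(times(Y2, c), Y2),  6 = 6.
Decompose times/2: Q = times(Y2, c),  g(Y2, c) = Y2.
Bind Q := times(Y2, c); no other remaining equation mentions Q.
Occurs check fails: Y2 occurs in g(Y2, c); the equation Y2 = g(Y2, c) has no finite solution.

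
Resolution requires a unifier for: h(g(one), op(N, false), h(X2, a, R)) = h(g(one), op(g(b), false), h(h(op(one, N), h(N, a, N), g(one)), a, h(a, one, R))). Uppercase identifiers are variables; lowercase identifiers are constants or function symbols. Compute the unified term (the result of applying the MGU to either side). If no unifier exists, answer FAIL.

Decompose h/3: g(one) = g(one),  op(N, false) = op(g(b), false),  h(X2, a, R) = h(h(op(one, N), h(N, a, N), g(one)), a, h(a, one, R)).
Delete trivial equation g(one) = g(one).
Decompose op/2: N = g(b),  false = false.
Bind N := g(b); substituting into the one remaining equation that mentions N gives: h(X2, a, R) = h(h(op(one, g(b)), h(g(b), a, g(b)), g(one)), a, h(a, one, R)).
Delete trivial equation false = false.
Decompose h/3: X2 = h(op(one, g(b)), h(g(b), a, g(b)), g(one)),  a = a,  R = h(a, one, R).
Bind X2 := h(op(one, g(b)), h(g(b), a, g(b)), g(one)); no other remaining equation mentions X2.
Delete trivial equation a = a.
Occurs check fails: R occurs in h(a, one, R); the equation R = h(a, one, R) has no finite solution.

FAIL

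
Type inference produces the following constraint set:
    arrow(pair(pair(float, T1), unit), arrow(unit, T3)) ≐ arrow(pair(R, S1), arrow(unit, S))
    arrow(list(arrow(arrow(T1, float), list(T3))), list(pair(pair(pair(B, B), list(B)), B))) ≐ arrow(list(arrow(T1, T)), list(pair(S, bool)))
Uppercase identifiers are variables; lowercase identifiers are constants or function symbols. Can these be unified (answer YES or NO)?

Decompose arrow/2: pair(pair(float, T1), unit) ≐ pair(R, S1),  arrow(unit, T3) ≐ arrow(unit, S).
Decompose pair/2: pair(float, T1) ≐ R,  unit ≐ S1.
Bind R := pair(float, T1); no other remaining equation mentions R.
Bind S1 := unit; no other remaining equation mentions S1.
Decompose arrow/2: unit ≐ unit,  T3 ≐ S.
Delete trivial equation unit ≐ unit.
Bind T3 := S; substituting into the remaining equation gives: arrow(list(arrow(arrow(T1, float), list(S))), list(pair(pair(pair(B, B), list(B)), B))) ≐ arrow(list(arrow(T1, T)), list(pair(S, bool))).
Decompose arrow/2: list(arrow(arrow(T1, float), list(S))) ≐ list(arrow(T1, T)),  list(pair(pair(pair(B, B), list(B)), B)) ≐ list(pair(S, bool)).
Decompose list/1: arrow(arrow(T1, float), list(S)) ≐ arrow(T1, T).
Decompose arrow/2: arrow(T1, float) ≐ T1,  list(S) ≐ T.
Occurs check fails: T1 occurs in arrow(T1, float); the equation T1 ≐ arrow(T1, float) has no finite solution.

NO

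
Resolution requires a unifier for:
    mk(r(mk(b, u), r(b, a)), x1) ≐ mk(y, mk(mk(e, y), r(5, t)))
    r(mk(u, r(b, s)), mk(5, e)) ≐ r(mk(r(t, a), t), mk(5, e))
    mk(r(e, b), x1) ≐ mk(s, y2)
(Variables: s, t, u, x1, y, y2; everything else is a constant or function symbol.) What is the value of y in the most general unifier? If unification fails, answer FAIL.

Decompose mk/2: r(mk(b, u), r(b, a)) ≐ y,  x1 ≐ mk(mk(e, y), r(5, t)).
Bind y := r(mk(b, u), r(b, a)); substituting into the one remaining equation that mentions y gives: x1 ≐ mk(mk(e, r(mk(b, u), r(b, a))), r(5, t)).
Bind x1 := mk(mk(e, r(mk(b, u), r(b, a))), r(5, t)); substituting into the one remaining equation that mentions x1 gives: mk(r(e, b), mk(mk(e, r(mk(b, u), r(b, a))), r(5, t))) ≐ mk(s, y2).
Decompose r/2: mk(u, r(b, s)) ≐ mk(r(t, a), t),  mk(5, e) ≐ mk(5, e).
Decompose mk/2: u ≐ r(t, a),  r(b, s) ≐ t.
Bind u := r(t, a); substituting into the one remaining equation that mentions u gives: mk(r(e, b), mk(mk(e, r(mk(b, r(t, a)), r(b, a))), r(5, t))) ≐ mk(s, y2). Substituting into the earlier bindings gives y := r(mk(b, r(t, a)), r(b, a)), x1 := mk(mk(e, r(mk(b, r(t, a)), r(b, a))), r(5, t)).
Bind t := r(b, s); substituting into the one remaining equation that mentions t gives: mk(r(e, b), mk(mk(e, r(mk(b, r(r(b, s), a)), r(b, a))), r(5, r(b, s)))) ≐ mk(s, y2). Substituting into the earlier bindings gives y := r(mk(b, r(r(b, s), a)), r(b, a)), x1 := mk(mk(e, r(mk(b, r(r(b, s), a)), r(b, a))), r(5, r(b, s))), u := r(r(b, s), a).
Delete trivial equation mk(5, e) ≐ mk(5, e).
Decompose mk/2: r(e, b) ≐ s,  mk(mk(e, r(mk(b, r(r(b, s), a)), r(b, a))), r(5, r(b, s))) ≐ y2.
Bind s := r(e, b); substituting into the remaining equation gives: mk(mk(e, r(mk(b, r(r(b, r(e, b)), a)), r(b, a))), r(5, r(b, r(e, b)))) ≐ y2. Substituting into the earlier bindings gives y := r(mk(b, r(r(b, r(e, b)), a)), r(b, a)), x1 := mk(mk(e, r(mk(b, r(r(b, r(e, b)), a)), r(b, a))), r(5, r(b, r(e, b)))), u := r(r(b, r(e, b)), a), t := r(b, r(e, b)).
Bind y2 := mk(mk(e, r(mk(b, r(r(b, r(e, b)), a)), r(b, a))), r(5, r(b, r(e, b)))).
MGU = { y ↦ r(mk(b, r(r(b, r(e, b)), a)), r(b, a)), x1 ↦ mk(mk(e, r(mk(b, r(r(b, r(e, b)), a)), r(b, a))), r(5, r(b, r(e, b)))), u ↦ r(r(b, r(e, b)), a), t ↦ r(b, r(e, b)), s ↦ r(e, b), y2 ↦ mk(mk(e, r(mk(b, r(r(b, r(e, b)), a)), r(b, a))), r(5, r(b, r(e, b)))) }, so y ↦ r(mk(b, r(r(b, r(e, b)), a)), r(b, a)).

r(mk(b, r(r(b, r(e, b)), a)), r(b, a))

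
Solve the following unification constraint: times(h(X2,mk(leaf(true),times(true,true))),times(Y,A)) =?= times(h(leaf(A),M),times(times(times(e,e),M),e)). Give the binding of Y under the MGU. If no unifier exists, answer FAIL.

Decompose times/2: h(X2,mk(leaf(true),times(true,true))) =?= h(leaf(A),M),  times(Y,A) =?= times(times(times(e,e),M),e).
Decompose h/2: X2 =?= leaf(A),  mk(leaf(true),times(true,true)) =?= M.
Bind X2 := leaf(A); no other remaining equation mentions X2.
Bind M := mk(leaf(true),times(true,true)); substituting into the remaining equation gives: times(Y,A) =?= times(times(times(e,e),mk(leaf(true),times(true,true))),e).
Decompose times/2: Y =?= times(times(e,e),mk(leaf(true),times(true,true))),  A =?= e.
Bind Y := times(times(e,e),mk(leaf(true),times(true,true))); no other remaining equation mentions Y.
Bind A := e. Substituting into the earlier binding gives X2 := leaf(e).
MGU = { X2 -> leaf(e), M -> mk(leaf(true),times(true,true)), Y -> times(times(e,e),mk(leaf(true),times(true,true))), A -> e }, so Y -> times(times(e,e),mk(leaf(true),times(true,true))).

times(times(e,e),mk(leaf(true),times(true,true)))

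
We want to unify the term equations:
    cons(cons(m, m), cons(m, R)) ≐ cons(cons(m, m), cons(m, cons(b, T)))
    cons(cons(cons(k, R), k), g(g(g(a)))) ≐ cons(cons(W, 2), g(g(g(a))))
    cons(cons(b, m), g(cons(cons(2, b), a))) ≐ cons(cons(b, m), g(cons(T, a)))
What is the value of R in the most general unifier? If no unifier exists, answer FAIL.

FAIL

Decompose cons/2: cons(m, m) ≐ cons(m, m),  cons(m, R) ≐ cons(m, cons(b, T)).
Delete trivial equation cons(m, m) ≐ cons(m, m).
Decompose cons/2: m ≐ m,  R ≐ cons(b, T).
Delete trivial equation m ≐ m.
Bind R := cons(b, T); substituting into the one remaining equation that mentions R gives: cons(cons(cons(k, cons(b, T)), k), g(g(g(a)))) ≐ cons(cons(W, 2), g(g(g(a)))).
Decompose cons/2: cons(cons(k, cons(b, T)), k) ≐ cons(W, 2),  g(g(g(a))) ≐ g(g(g(a))).
Decompose cons/2: cons(k, cons(b, T)) ≐ W,  k ≐ 2.
Bind W := cons(k, cons(b, T)); no other remaining equation mentions W.
Clash: constants k and 2 differ; no unifier exists.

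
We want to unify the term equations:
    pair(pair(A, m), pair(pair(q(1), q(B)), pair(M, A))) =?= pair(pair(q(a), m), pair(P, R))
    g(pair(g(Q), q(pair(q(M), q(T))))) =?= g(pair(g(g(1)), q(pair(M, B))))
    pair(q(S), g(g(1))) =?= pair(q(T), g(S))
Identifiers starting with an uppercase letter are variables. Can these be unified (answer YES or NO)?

Decompose pair/2: pair(A, m) =?= pair(q(a), m),  pair(pair(q(1), q(B)), pair(M, A)) =?= pair(P, R).
Decompose pair/2: A =?= q(a),  m =?= m.
Bind A := q(a); substituting into the one remaining equation that mentions A gives: pair(pair(q(1), q(B)), pair(M, q(a))) =?= pair(P, R).
Delete trivial equation m =?= m.
Decompose pair/2: pair(q(1), q(B)) =?= P,  pair(M, q(a)) =?= R.
Bind P := pair(q(1), q(B)); no other remaining equation mentions P.
Bind R := pair(M, q(a)); no other remaining equation mentions R.
Decompose g/1: pair(g(Q), q(pair(q(M), q(T)))) =?= pair(g(g(1)), q(pair(M, B))).
Decompose pair/2: g(Q) =?= g(g(1)),  q(pair(q(M), q(T))) =?= q(pair(M, B)).
Decompose g/1: Q =?= g(1).
Bind Q := g(1); no other remaining equation mentions Q.
Decompose q/1: pair(q(M), q(T)) =?= pair(M, B).
Decompose pair/2: q(M) =?= M,  q(T) =?= B.
Occurs check fails: M occurs in q(M); the equation M =?= q(M) has no finite solution.

NO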